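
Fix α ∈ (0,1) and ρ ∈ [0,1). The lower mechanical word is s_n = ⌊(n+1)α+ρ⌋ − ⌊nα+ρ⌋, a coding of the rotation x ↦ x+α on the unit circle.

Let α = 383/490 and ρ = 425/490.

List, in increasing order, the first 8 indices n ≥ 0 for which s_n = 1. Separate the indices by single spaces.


0 1 2 4 5 6 7 9

n=0: ⌊808/490⌋−⌊425/490⌋ = 1−0 = 1  ← one
n=1: ⌊1191/490⌋−⌊808/490⌋ = 2−1 = 1  ← one
n=2: ⌊1574/490⌋−⌊1191/490⌋ = 3−2 = 1  ← one
n=3: ⌊1957/490⌋−⌊1574/490⌋ = 3−3 = 0
n=4: ⌊2340/490⌋−⌊1957/490⌋ = 4−3 = 1  ← one
n=5: ⌊2723/490⌋−⌊2340/490⌋ = 5−4 = 1  ← one
n=6: ⌊3106/490⌋−⌊2723/490⌋ = 6−5 = 1  ← one
n=7: ⌊3489/490⌋−⌊3106/490⌋ = 7−6 = 1  ← one
n=8: ⌊3872/490⌋−⌊3489/490⌋ = 7−7 = 0
n=9: ⌊4255/490⌋−⌊3872/490⌋ = 8−7 = 1  ← one
positions of the first 8 ones: 0 1 2 4 5 6 7 9


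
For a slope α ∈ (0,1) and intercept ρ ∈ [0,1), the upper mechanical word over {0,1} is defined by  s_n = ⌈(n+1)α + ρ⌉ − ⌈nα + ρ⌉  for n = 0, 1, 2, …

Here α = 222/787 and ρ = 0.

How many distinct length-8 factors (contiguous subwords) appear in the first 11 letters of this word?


t_n = ⌈(n·222)/787⌉ for n = 0 … 11:
  n=0…9: ⌈0/787⌉=0 ⌈222/787⌉=1 ⌈444/787⌉=1 ⌈666/787⌉=1 ⌈888/787⌉=2 ⌈1110/787⌉=2 ⌈1332/787⌉=2 ⌈1554/787⌉=2 ⌈1776/787⌉=3 ⌈1998/787⌉=3
  n=10…11: ⌈2220/787⌉=3 ⌈2442/787⌉=4
s_n = t_(n+1) − t_n for n = 0 … 10 gives
prefix = 10010001001
slide a length-8 window over [0..7] … [3..10] (4 windows); first occurrence of each distinct factor:
  [  0..  7] 10010001
  [  1..  8] 00100010
  [  2..  9] 01000100
  [  3.. 10] 10001001
distinct factors: {00100010, 01000100, 10001001, 10010001}
count = 4  (Sturmian bound for length 8 is 9)

4


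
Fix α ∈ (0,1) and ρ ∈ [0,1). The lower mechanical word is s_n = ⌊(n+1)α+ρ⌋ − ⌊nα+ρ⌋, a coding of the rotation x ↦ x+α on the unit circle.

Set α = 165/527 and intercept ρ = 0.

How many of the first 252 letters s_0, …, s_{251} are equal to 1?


#1s = Σ_{n=0}^{251} s_n = Σ_{n=0}^{251} (⌊(n+1)α+ρ⌋ − ⌊nα+ρ⌋)
the sum telescopes: every ⌊nα+ρ⌋ with 0 < n < 252 appears once with + and once with −, leaving ⌊252α+ρ⌋ − ⌊0·α+ρ⌋
252α + ρ = (252·165) / 527 = 41580/527
ρ = 0/527
⌊41580/527⌋ = 78,  ⌊0/527⌋ = 0
#1s = 78 − 0 = 78

78


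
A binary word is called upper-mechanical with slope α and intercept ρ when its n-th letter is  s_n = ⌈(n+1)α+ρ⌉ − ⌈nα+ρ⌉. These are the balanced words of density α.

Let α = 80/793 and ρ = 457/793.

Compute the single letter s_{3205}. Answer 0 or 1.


(n+1)α + ρ = (3206·80 + 457) / 793 = 256937/793
nα + ρ     = (3205·80 + 457) / 793 = 256857/793
⌈256937/793⌉ = 325,  ⌈256857/793⌉ = 324
s_{3205} = 325 − 324 = 1

1


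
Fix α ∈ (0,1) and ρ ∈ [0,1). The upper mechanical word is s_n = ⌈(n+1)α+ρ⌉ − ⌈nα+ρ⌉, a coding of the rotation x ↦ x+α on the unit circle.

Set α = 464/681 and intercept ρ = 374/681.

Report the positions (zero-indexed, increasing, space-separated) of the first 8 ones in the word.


0 2 3 5 6 8 9 10

n=0: ⌈838/681⌉−⌈374/681⌉ = 2−1 = 1  ← one
n=1: ⌈1302/681⌉−⌈838/681⌉ = 2−2 = 0
n=2: ⌈1766/681⌉−⌈1302/681⌉ = 3−2 = 1  ← one
n=3: ⌈2230/681⌉−⌈1766/681⌉ = 4−3 = 1  ← one
n=4: ⌈2694/681⌉−⌈2230/681⌉ = 4−4 = 0
n=5: ⌈3158/681⌉−⌈2694/681⌉ = 5−4 = 1  ← one
n=6: ⌈3622/681⌉−⌈3158/681⌉ = 6−5 = 1  ← one
n=7: ⌈4086/681⌉−⌈3622/681⌉ = 6−6 = 0
n=8: ⌈4550/681⌉−⌈4086/681⌉ = 7−6 = 1  ← one
n=9: ⌈5014/681⌉−⌈4550/681⌉ = 8−7 = 1  ← one
n=10: ⌈5478/681⌉−⌈5014/681⌉ = 9−8 = 1  ← one
positions of the first 8 ones: 0 2 3 5 6 8 9 10


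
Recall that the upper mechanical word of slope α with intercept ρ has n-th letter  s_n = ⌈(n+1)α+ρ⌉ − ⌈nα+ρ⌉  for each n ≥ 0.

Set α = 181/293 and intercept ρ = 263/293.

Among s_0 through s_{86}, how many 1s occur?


#1s = Σ_{n=0}^{86} s_n = Σ_{n=0}^{86} (⌈(n+1)α+ρ⌉ − ⌈nα+ρ⌉)
the sum telescopes: every ⌈nα+ρ⌉ with 0 < n < 87 appears once with + and once with −, leaving ⌈87α+ρ⌉ − ⌈0·α+ρ⌉
87α + ρ = (87·181 + 263) / 293 = 16010/293
ρ = 263/293
⌈16010/293⌉ = 55,  ⌈263/293⌉ = 1
#1s = 55 − 1 = 54

54


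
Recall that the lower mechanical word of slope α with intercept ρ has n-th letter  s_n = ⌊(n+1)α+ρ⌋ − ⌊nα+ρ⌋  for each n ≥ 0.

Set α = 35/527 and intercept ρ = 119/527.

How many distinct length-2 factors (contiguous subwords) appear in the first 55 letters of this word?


3

t_n = ⌊(n·35+119)/527⌋ for n = 0 … 55:
  n=0…9: ⌊119/527⌋=0 ⌊154/527⌋=0 ⌊189/527⌋=0 ⌊224/527⌋=0 ⌊259/527⌋=0 ⌊294/527⌋=0 ⌊329/527⌋=0 ⌊364/527⌋=0 ⌊399/527⌋=0 ⌊434/527⌋=0
  n=10…19: ⌊469/527⌋=0 ⌊504/527⌋=0 ⌊539/527⌋=1 ⌊574/527⌋=1 ⌊609/527⌋=1 ⌊644/527⌋=1 ⌊679/527⌋=1 ⌊714/527⌋=1 ⌊749/527⌋=1 ⌊784/527⌋=1
  n=20…29: ⌊819/527⌋=1 ⌊854/527⌋=1 ⌊889/527⌋=1 ⌊924/527⌋=1 ⌊959/527⌋=1 ⌊994/527⌋=1 ⌊1029/527⌋=1 ⌊1064/527⌋=2 ⌊1099/527⌋=2 ⌊1134/527⌋=2
  n=30…39: ⌊1169/527⌋=2 ⌊1204/527⌋=2 ⌊1239/527⌋=2 ⌊1274/527⌋=2 ⌊1309/527⌋=2 ⌊1344/527⌋=2 ⌊1379/527⌋=2 ⌊1414/527⌋=2 ⌊1449/527⌋=2 ⌊1484/527⌋=2
  n=40…49: ⌊1519/527⌋=2 ⌊1554/527⌋=2 ⌊1589/527⌋=3 ⌊1624/527⌋=3 ⌊1659/527⌋=3 ⌊1694/527⌋=3 ⌊1729/527⌋=3 ⌊1764/527⌋=3 ⌊1799/527⌋=3 ⌊1834/527⌋=3
  n=50…55: ⌊1869/527⌋=3 ⌊1904/527⌋=3 ⌊1939/527⌋=3 ⌊1974/527⌋=3 ⌊2009/527⌋=3 ⌊2044/527⌋=3
s_n = t_(n+1) − t_n for n = 0 … 54 gives
prefix = 0000000000010000000000000010000000000000010000000000000
slide a length-2 window over [0..1] … [53..54] (54 windows); first occurrence of each distinct factor:
  [  0..  1] 00
  [ 10.. 11] 01
  [ 11.. 12] 10
  (the other 51 windows repeat one of these)
distinct factors: {00, 01, 10}
count = 3  (Sturmian bound for length 2 is 3)


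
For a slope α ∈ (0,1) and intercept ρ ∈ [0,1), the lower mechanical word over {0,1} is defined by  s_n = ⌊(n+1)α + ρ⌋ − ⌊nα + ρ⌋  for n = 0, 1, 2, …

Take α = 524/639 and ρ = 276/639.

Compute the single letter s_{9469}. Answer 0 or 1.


(n+1)α + ρ = (9470·524 + 276) / 639 = 4962556/639
nα + ρ     = (9469·524 + 276) / 639 = 4962032/639
⌊4962556/639⌋ = 7766,  ⌊4962032/639⌋ = 7765
s_{9469} = 7766 − 7765 = 1

1


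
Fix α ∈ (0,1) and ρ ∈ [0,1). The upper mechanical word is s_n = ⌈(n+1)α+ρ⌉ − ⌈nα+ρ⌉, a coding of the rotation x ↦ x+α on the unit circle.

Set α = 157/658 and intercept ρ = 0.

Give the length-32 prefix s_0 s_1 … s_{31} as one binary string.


10001000100010001000100001000100

n=0: ⌈(1·157)/658⌉ − ⌈(0·157)/658⌉ = ⌈157/658⌉ − ⌈0/658⌉ = 1 − 0 = 1
n=1: ⌈(2·157)/658⌉ − ⌈(1·157)/658⌉ = ⌈314/658⌉ − ⌈157/658⌉ = 1 − 1 = 0
n=2: ⌈(3·157)/658⌉ − ⌈(2·157)/658⌉ = ⌈471/658⌉ − ⌈314/658⌉ = 1 − 1 = 0
n=3: ⌈(4·157)/658⌉ − ⌈(3·157)/658⌉ = ⌈628/658⌉ − ⌈471/658⌉ = 1 − 1 = 0
n=4: ⌈(5·157)/658⌉ − ⌈(4·157)/658⌉ = ⌈785/658⌉ − ⌈628/658⌉ = 2 − 1 = 1
n=5: ⌈(6·157)/658⌉ − ⌈(5·157)/658⌉ = ⌈942/658⌉ − ⌈785/658⌉ = 2 − 2 = 0
n=6: ⌈(7·157)/658⌉ − ⌈(6·157)/658⌉ = ⌈1099/658⌉ − ⌈942/658⌉ = 2 − 2 = 0
n=7: ⌈(8·157)/658⌉ − ⌈(7·157)/658⌉ = ⌈1256/658⌉ − ⌈1099/658⌉ = 2 − 2 = 0
n=8: ⌈(9·157)/658⌉ − ⌈(8·157)/658⌉ = ⌈1413/658⌉ − ⌈1256/658⌉ = 3 − 2 = 1
n=9: ⌈(10·157)/658⌉ − ⌈(9·157)/658⌉ = ⌈1570/658⌉ − ⌈1413/658⌉ = 3 − 3 = 0
n=10: ⌈(11·157)/658⌉ − ⌈(10·157)/658⌉ = ⌈1727/658⌉ − ⌈1570/658⌉ = 3 − 3 = 0
n=11: ⌈(12·157)/658⌉ − ⌈(11·157)/658⌉ = ⌈1884/658⌉ − ⌈1727/658⌉ = 3 − 3 = 0
n=12: ⌈(13·157)/658⌉ − ⌈(12·157)/658⌉ = ⌈2041/658⌉ − ⌈1884/658⌉ = 4 − 3 = 1
n=13: ⌈(14·157)/658⌉ − ⌈(13·157)/658⌉ = ⌈2198/658⌉ − ⌈2041/658⌉ = 4 − 4 = 0
n=14: ⌈(15·157)/658⌉ − ⌈(14·157)/658⌉ = ⌈2355/658⌉ − ⌈2198/658⌉ = 4 − 4 = 0
n=15: ⌈(16·157)/658⌉ − ⌈(15·157)/658⌉ = ⌈2512/658⌉ − ⌈2355/658⌉ = 4 − 4 = 0
n=16: ⌈(17·157)/658⌉ − ⌈(16·157)/658⌉ = ⌈2669/658⌉ − ⌈2512/658⌉ = 5 − 4 = 1
n=17: ⌈(18·157)/658⌉ − ⌈(17·157)/658⌉ = ⌈2826/658⌉ − ⌈2669/658⌉ = 5 − 5 = 0
n=18: ⌈(19·157)/658⌉ − ⌈(18·157)/658⌉ = ⌈2983/658⌉ − ⌈2826/658⌉ = 5 − 5 = 0
n=19: ⌈(20·157)/658⌉ − ⌈(19·157)/658⌉ = ⌈3140/658⌉ − ⌈2983/658⌉ = 5 − 5 = 0
n=20: ⌈(21·157)/658⌉ − ⌈(20·157)/658⌉ = ⌈3297/658⌉ − ⌈3140/658⌉ = 6 − 5 = 1
n=21: ⌈(22·157)/658⌉ − ⌈(21·157)/658⌉ = ⌈3454/658⌉ − ⌈3297/658⌉ = 6 − 6 = 0
n=22: ⌈(23·157)/658⌉ − ⌈(22·157)/658⌉ = ⌈3611/658⌉ − ⌈3454/658⌉ = 6 − 6 = 0
n=23: ⌈(24·157)/658⌉ − ⌈(23·157)/658⌉ = ⌈3768/658⌉ − ⌈3611/658⌉ = 6 − 6 = 0
n=24: ⌈(25·157)/658⌉ − ⌈(24·157)/658⌉ = ⌈3925/658⌉ − ⌈3768/658⌉ = 6 − 6 = 0
n=25: ⌈(26·157)/658⌉ − ⌈(25·157)/658⌉ = ⌈4082/658⌉ − ⌈3925/658⌉ = 7 − 6 = 1
n=26: ⌈(27·157)/658⌉ − ⌈(26·157)/658⌉ = ⌈4239/658⌉ − ⌈4082/658⌉ = 7 − 7 = 0
n=27: ⌈(28·157)/658⌉ − ⌈(27·157)/658⌉ = ⌈4396/658⌉ − ⌈4239/658⌉ = 7 − 7 = 0
n=28: ⌈(29·157)/658⌉ − ⌈(28·157)/658⌉ = ⌈4553/658⌉ − ⌈4396/658⌉ = 7 − 7 = 0
n=29: ⌈(30·157)/658⌉ − ⌈(29·157)/658⌉ = ⌈4710/658⌉ − ⌈4553/658⌉ = 8 − 7 = 1
n=30: ⌈(31·157)/658⌉ − ⌈(30·157)/658⌉ = ⌈4867/658⌉ − ⌈4710/658⌉ = 8 − 8 = 0
n=31: ⌈(32·157)/658⌉ − ⌈(31·157)/658⌉ = ⌈5024/658⌉ − ⌈4867/658⌉ = 8 − 8 = 0


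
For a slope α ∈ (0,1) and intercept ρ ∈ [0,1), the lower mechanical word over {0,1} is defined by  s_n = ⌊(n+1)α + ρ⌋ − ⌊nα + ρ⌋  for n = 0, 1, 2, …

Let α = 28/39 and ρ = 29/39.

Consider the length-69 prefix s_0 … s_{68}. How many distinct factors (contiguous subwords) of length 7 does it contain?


t_n = ⌊(n·28+29)/39⌋ for n = 0 … 69:
  n=0…9: ⌊29/39⌋=0 ⌊57/39⌋=1 ⌊85/39⌋=2 ⌊113/39⌋=2 ⌊141/39⌋=3 ⌊169/39⌋=4 ⌊197/39⌋=5 ⌊225/39⌋=5 ⌊253/39⌋=6 ⌊281/39⌋=7
  n=10…19: ⌊309/39⌋=7 ⌊337/39⌋=8 ⌊365/39⌋=9 ⌊393/39⌋=10 ⌊421/39⌋=10 ⌊449/39⌋=11 ⌊477/39⌋=12 ⌊505/39⌋=12 ⌊533/39⌋=13 ⌊561/39⌋=14
  n=20…29: ⌊589/39⌋=15 ⌊617/39⌋=15 ⌊645/39⌋=16 ⌊673/39⌋=17 ⌊701/39⌋=17 ⌊729/39⌋=18 ⌊757/39⌋=19 ⌊785/39⌋=20 ⌊813/39⌋=20 ⌊841/39⌋=21
  n=30…39: ⌊869/39⌋=22 ⌊897/39⌋=23 ⌊925/39⌋=23 ⌊953/39⌋=24 ⌊981/39⌋=25 ⌊1009/39⌋=25 ⌊1037/39⌋=26 ⌊1065/39⌋=27 ⌊1093/39⌋=28 ⌊1121/39⌋=28
  n=40…49: ⌊1149/39⌋=29 ⌊1177/39⌋=30 ⌊1205/39⌋=30 ⌊1233/39⌋=31 ⌊1261/39⌋=32 ⌊1289/39⌋=33 ⌊1317/39⌋=33 ⌊1345/39⌋=34 ⌊1373/39⌋=35 ⌊1401/39⌋=35
  n=50…59: ⌊1429/39⌋=36 ⌊1457/39⌋=37 ⌊1485/39⌋=38 ⌊1513/39⌋=38 ⌊1541/39⌋=39 ⌊1569/39⌋=40 ⌊1597/39⌋=40 ⌊1625/39⌋=41 ⌊1653/39⌋=42 ⌊1681/39⌋=43
  n=60…69: ⌊1709/39⌋=43 ⌊1737/39⌋=44 ⌊1765/39⌋=45 ⌊1793/39⌋=45 ⌊1821/39⌋=46 ⌊1849/39⌋=47 ⌊1877/39⌋=48 ⌊1905/39⌋=48 ⌊1933/39⌋=49 ⌊1961/39⌋=50
s_n = t_(n+1) − t_n for n = 0 … 68 gives
prefix = 110111011011101101110110111011101101110110111011011101101110110111011
slide a length-7 window over [0..6] … [62..68] (63 windows); first occurrence of each distinct factor:
  [  0..  6] 1101110
  [  1..  7] 1011101
  [  2..  8] 0111011
  [  3..  9] 1110110
  [  4.. 10] 1101101
  [  5.. 11] 1011011
  [  6.. 12] 0110111
  [ 24.. 30] 1110111
  (the other 55 windows repeat one of these)
distinct factors: {0110111, 0111011, 1011011, 1011101, 1101101, 1101110, 1110110, 1110111}
count = 8  (Sturmian bound for length 7 is 8)

8


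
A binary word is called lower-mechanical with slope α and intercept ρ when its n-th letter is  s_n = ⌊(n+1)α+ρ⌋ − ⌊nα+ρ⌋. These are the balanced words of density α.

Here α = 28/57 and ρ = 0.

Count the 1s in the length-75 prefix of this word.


#1s = Σ_{n=0}^{74} s_n = Σ_{n=0}^{74} (⌊(n+1)α+ρ⌋ − ⌊nα+ρ⌋)
the sum telescopes: every ⌊nα+ρ⌋ with 0 < n < 75 appears once with + and once with −, leaving ⌊75α+ρ⌋ − ⌊0·α+ρ⌋
75α + ρ = (75·28) / 57 = 2100/57
ρ = 0/57
⌊2100/57⌋ = 36,  ⌊0/57⌋ = 0
#1s = 36 − 0 = 36

36


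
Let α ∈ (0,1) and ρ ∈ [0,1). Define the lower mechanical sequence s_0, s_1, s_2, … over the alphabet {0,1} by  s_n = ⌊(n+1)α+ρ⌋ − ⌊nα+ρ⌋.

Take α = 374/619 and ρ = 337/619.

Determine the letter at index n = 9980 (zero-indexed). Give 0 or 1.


1

(n+1)α + ρ = (9981·374 + 337) / 619 = 3733231/619
nα + ρ     = (9980·374 + 337) / 619 = 3732857/619
⌊3733231/619⌋ = 6031,  ⌊3732857/619⌋ = 6030
s_{9980} = 6031 − 6030 = 1


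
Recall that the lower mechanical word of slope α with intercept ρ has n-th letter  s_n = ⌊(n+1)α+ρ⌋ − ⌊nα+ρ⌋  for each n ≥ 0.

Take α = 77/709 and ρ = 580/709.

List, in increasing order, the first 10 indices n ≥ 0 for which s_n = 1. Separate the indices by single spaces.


n=0: ⌊657/709⌋−⌊580/709⌋ = 0−0 = 0
n=1: ⌊734/709⌋−⌊657/709⌋ = 1−0 = 1  ← one
n=2: ⌊811/709⌋−⌊734/709⌋ = 1−1 = 0
n=3: ⌊888/709⌋−⌊811/709⌋ = 1−1 = 0
  …
n=10: ⌊1427/709⌋−⌊1350/709⌋ = 2−1 = 1  ← one
n=11: ⌊1504/709⌋−⌊1427/709⌋ = 2−2 = 0
n=12: ⌊1581/709⌋−⌊1504/709⌋ = 2−2 = 0
  …
n=20: ⌊2197/709⌋−⌊2120/709⌋ = 3−2 = 1  ← one
n=21: ⌊2274/709⌋−⌊2197/709⌋ = 3−3 = 0
n=22: ⌊2351/709⌋−⌊2274/709⌋ = 3−3 = 0
  …
n=29: ⌊2890/709⌋−⌊2813/709⌋ = 4−3 = 1  ← one
n=30: ⌊2967/709⌋−⌊2890/709⌋ = 4−4 = 0
n=31: ⌊3044/709⌋−⌊2967/709⌋ = 4−4 = 0
  …
n=38: ⌊3583/709⌋−⌊3506/709⌋ = 5−4 = 1  ← one
n=39: ⌊3660/709⌋−⌊3583/709⌋ = 5−5 = 0
n=40: ⌊3737/709⌋−⌊3660/709⌋ = 5−5 = 0
  …
n=47: ⌊4276/709⌋−⌊4199/709⌋ = 6−5 = 1  ← one
n=48: ⌊4353/709⌋−⌊4276/709⌋ = 6−6 = 0
n=49: ⌊4430/709⌋−⌊4353/709⌋ = 6−6 = 0
  …
n=56: ⌊4969/709⌋−⌊4892/709⌋ = 7−6 = 1  ← one
n=57: ⌊5046/709⌋−⌊4969/709⌋ = 7−7 = 0
n=58: ⌊5123/709⌋−⌊5046/709⌋ = 7−7 = 0
  …
n=66: ⌊5739/709⌋−⌊5662/709⌋ = 8−7 = 1  ← one
n=67: ⌊5816/709⌋−⌊5739/709⌋ = 8−8 = 0
n=68: ⌊5893/709⌋−⌊5816/709⌋ = 8−8 = 0
  …
n=75: ⌊6432/709⌋−⌊6355/709⌋ = 9−8 = 1  ← one
n=76: ⌊6509/709⌋−⌊6432/709⌋ = 9−9 = 0
n=77: ⌊6586/709⌋−⌊6509/709⌋ = 9−9 = 0
  …
n=84: ⌊7125/709⌋−⌊7048/709⌋ = 10−9 = 1  ← one
positions of the first 10 ones: 1 10 20 29 38 47 56 66 75 84

1 10 20 29 38 47 56 66 75 84


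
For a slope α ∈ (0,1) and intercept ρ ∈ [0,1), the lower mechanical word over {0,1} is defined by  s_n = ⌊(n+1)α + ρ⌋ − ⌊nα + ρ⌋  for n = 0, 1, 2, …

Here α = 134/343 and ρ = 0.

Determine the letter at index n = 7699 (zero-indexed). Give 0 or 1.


1

(n+1)α + ρ = (7700·134) / 343 = 1031800/343
nα + ρ     = (7699·134) / 343 = 1031666/343
⌊1031800/343⌋ = 3008,  ⌊1031666/343⌋ = 3007
s_{7699} = 3008 − 3007 = 1


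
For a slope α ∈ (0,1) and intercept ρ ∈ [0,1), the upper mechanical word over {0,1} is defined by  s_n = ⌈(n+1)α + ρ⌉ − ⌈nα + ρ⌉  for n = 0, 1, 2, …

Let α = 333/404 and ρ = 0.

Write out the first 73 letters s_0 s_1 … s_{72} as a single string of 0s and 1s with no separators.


n=0: ⌈(1·333)/404⌉ − ⌈(0·333)/404⌉ = ⌈333/404⌉ − ⌈0/404⌉ = 1 − 0 = 1
n=1: ⌈(2·333)/404⌉ − ⌈(1·333)/404⌉ = ⌈666/404⌉ − ⌈333/404⌉ = 2 − 1 = 1
n=2: ⌈(3·333)/404⌉ − ⌈(2·333)/404⌉ = ⌈999/404⌉ − ⌈666/404⌉ = 3 − 2 = 1
n=3: ⌈(4·333)/404⌉ − ⌈(3·333)/404⌉ = ⌈1332/404⌉ − ⌈999/404⌉ = 4 − 3 = 1
n=4: ⌈(5·333)/404⌉ − ⌈(4·333)/404⌉ = ⌈1665/404⌉ − ⌈1332/404⌉ = 5 − 4 = 1
n=5: ⌈(6·333)/404⌉ − ⌈(5·333)/404⌉ = ⌈1998/404⌉ − ⌈1665/404⌉ = 5 − 5 = 0
n=6: ⌈(7·333)/404⌉ − ⌈(6·333)/404⌉ = ⌈2331/404⌉ − ⌈1998/404⌉ = 6 − 5 = 1
n=7: ⌈(8·333)/404⌉ − ⌈(7·333)/404⌉ = ⌈2664/404⌉ − ⌈2331/404⌉ = 7 − 6 = 1
n=8: ⌈(9·333)/404⌉ − ⌈(8·333)/404⌉ = ⌈2997/404⌉ − ⌈2664/404⌉ = 8 − 7 = 1
n=9: ⌈(10·333)/404⌉ − ⌈(9·333)/404⌉ = ⌈3330/404⌉ − ⌈2997/404⌉ = 9 − 8 = 1
n=10: ⌈(11·333)/404⌉ − ⌈(10·333)/404⌉ = ⌈3663/404⌉ − ⌈3330/404⌉ = 10 − 9 = 1
n=11: ⌈(12·333)/404⌉ − ⌈(11·333)/404⌉ = ⌈3996/404⌉ − ⌈3663/404⌉ = 10 − 10 = 0
n=12: ⌈(13·333)/404⌉ − ⌈(12·333)/404⌉ = ⌈4329/404⌉ − ⌈3996/404⌉ = 11 − 10 = 1
n=13: ⌈(14·333)/404⌉ − ⌈(13·333)/404⌉ = ⌈4662/404⌉ − ⌈4329/404⌉ = 12 − 11 = 1
n=14: ⌈(15·333)/404⌉ − ⌈(14·333)/404⌉ = ⌈4995/404⌉ − ⌈4662/404⌉ = 13 − 12 = 1
n=15: ⌈(16·333)/404⌉ − ⌈(15·333)/404⌉ = ⌈5328/404⌉ − ⌈4995/404⌉ = 14 − 13 = 1
n=16: ⌈(17·333)/404⌉ − ⌈(16·333)/404⌉ = ⌈5661/404⌉ − ⌈5328/404⌉ = 15 − 14 = 1
n=17: ⌈(18·333)/404⌉ − ⌈(17·333)/404⌉ = ⌈5994/404⌉ − ⌈5661/404⌉ = 15 − 15 = 0
n=18: ⌈(19·333)/404⌉ − ⌈(18·333)/404⌉ = ⌈6327/404⌉ − ⌈5994/404⌉ = 16 − 15 = 1
n=19: ⌈(20·333)/404⌉ − ⌈(19·333)/404⌉ = ⌈6660/404⌉ − ⌈6327/404⌉ = 17 − 16 = 1
n=20: ⌈(21·333)/404⌉ − ⌈(20·333)/404⌉ = ⌈6993/404⌉ − ⌈6660/404⌉ = 18 − 17 = 1
n=21: ⌈(22·333)/404⌉ − ⌈(21·333)/404⌉ = ⌈7326/404⌉ − ⌈6993/404⌉ = 19 − 18 = 1
n=22: ⌈(23·333)/404⌉ − ⌈(22·333)/404⌉ = ⌈7659/404⌉ − ⌈7326/404⌉ = 19 − 19 = 0
n=23: ⌈(24·333)/404⌉ − ⌈(23·333)/404⌉ = ⌈7992/404⌉ − ⌈7659/404⌉ = 20 − 19 = 1
n=24: ⌈(25·333)/404⌉ − ⌈(24·333)/404⌉ = ⌈8325/404⌉ − ⌈7992/404⌉ = 21 − 20 = 1
n=25: ⌈(26·333)/404⌉ − ⌈(25·333)/404⌉ = ⌈8658/404⌉ − ⌈8325/404⌉ = 22 − 21 = 1
n=26: ⌈(27·333)/404⌉ − ⌈(26·333)/404⌉ = ⌈8991/404⌉ − ⌈8658/404⌉ = 23 − 22 = 1
n=27: ⌈(28·333)/404⌉ − ⌈(27·333)/404⌉ = ⌈9324/404⌉ − ⌈8991/404⌉ = 24 − 23 = 1
n=28: ⌈(29·333)/404⌉ − ⌈(28·333)/404⌉ = ⌈9657/404⌉ − ⌈9324/404⌉ = 24 − 24 = 0
n=29: ⌈(30·333)/404⌉ − ⌈(29·333)/404⌉ = ⌈9990/404⌉ − ⌈9657/404⌉ = 25 − 24 = 1
n=30: ⌈(31·333)/404⌉ − ⌈(30·333)/404⌉ = ⌈10323/404⌉ − ⌈9990/404⌉ = 26 − 25 = 1
n=31: ⌈(32·333)/404⌉ − ⌈(31·333)/404⌉ = ⌈10656/404⌉ − ⌈10323/404⌉ = 27 − 26 = 1
n=32: ⌈(33·333)/404⌉ − ⌈(32·333)/404⌉ = ⌈10989/404⌉ − ⌈10656/404⌉ = 28 − 27 = 1
n=33: ⌈(34·333)/404⌉ − ⌈(33·333)/404⌉ = ⌈11322/404⌉ − ⌈10989/404⌉ = 29 − 28 = 1
n=34: ⌈(35·333)/404⌉ − ⌈(34·333)/404⌉ = ⌈11655/404⌉ − ⌈11322/404⌉ = 29 − 29 = 0
n=35: ⌈(36·333)/404⌉ − ⌈(35·333)/404⌉ = ⌈11988/404⌉ − ⌈11655/404⌉ = 30 − 29 = 1
n=36: ⌈(37·333)/404⌉ − ⌈(36·333)/404⌉ = ⌈12321/404⌉ − ⌈11988/404⌉ = 31 − 30 = 1
n=37: ⌈(38·333)/404⌉ − ⌈(37·333)/404⌉ = ⌈12654/404⌉ − ⌈12321/404⌉ = 32 − 31 = 1
n=38: ⌈(39·333)/404⌉ − ⌈(38·333)/404⌉ = ⌈12987/404⌉ − ⌈12654/404⌉ = 33 − 32 = 1
n=39: ⌈(40·333)/404⌉ − ⌈(39·333)/404⌉ = ⌈13320/404⌉ − ⌈12987/404⌉ = 33 − 33 = 0
n=40: ⌈(41·333)/404⌉ − ⌈(40·333)/404⌉ = ⌈13653/404⌉ − ⌈13320/404⌉ = 34 − 33 = 1
n=41: ⌈(42·333)/404⌉ − ⌈(41·333)/404⌉ = ⌈13986/404⌉ − ⌈13653/404⌉ = 35 − 34 = 1
n=42: ⌈(43·333)/404⌉ − ⌈(42·333)/404⌉ = ⌈14319/404⌉ − ⌈13986/404⌉ = 36 − 35 = 1
n=43: ⌈(44·333)/404⌉ − ⌈(43·333)/404⌉ = ⌈14652/404⌉ − ⌈14319/404⌉ = 37 − 36 = 1
n=44: ⌈(45·333)/404⌉ − ⌈(44·333)/404⌉ = ⌈14985/404⌉ − ⌈14652/404⌉ = 38 − 37 = 1
n=45: ⌈(46·333)/404⌉ − ⌈(45·333)/404⌉ = ⌈15318/404⌉ − ⌈14985/404⌉ = 38 − 38 = 0
n=46: ⌈(47·333)/404⌉ − ⌈(46·333)/404⌉ = ⌈15651/404⌉ − ⌈15318/404⌉ = 39 − 38 = 1
n=47: ⌈(48·333)/404⌉ − ⌈(47·333)/404⌉ = ⌈15984/404⌉ − ⌈15651/404⌉ = 40 − 39 = 1
n=48: ⌈(49·333)/404⌉ − ⌈(48·333)/404⌉ = ⌈16317/404⌉ − ⌈15984/404⌉ = 41 − 40 = 1
n=49: ⌈(50·333)/404⌉ − ⌈(49·333)/404⌉ = ⌈16650/404⌉ − ⌈16317/404⌉ = 42 − 41 = 1
n=50: ⌈(51·333)/404⌉ − ⌈(50·333)/404⌉ = ⌈16983/404⌉ − ⌈16650/404⌉ = 43 − 42 = 1
n=51: ⌈(52·333)/404⌉ − ⌈(51·333)/404⌉ = ⌈17316/404⌉ − ⌈16983/404⌉ = 43 − 43 = 0
n=52: ⌈(53·333)/404⌉ − ⌈(52·333)/404⌉ = ⌈17649/404⌉ − ⌈17316/404⌉ = 44 − 43 = 1
n=53: ⌈(54·333)/404⌉ − ⌈(53·333)/404⌉ = ⌈17982/404⌉ − ⌈17649/404⌉ = 45 − 44 = 1
n=54: ⌈(55·333)/404⌉ − ⌈(54·333)/404⌉ = ⌈18315/404⌉ − ⌈17982/404⌉ = 46 − 45 = 1
n=55: ⌈(56·333)/404⌉ − ⌈(55·333)/404⌉ = ⌈18648/404⌉ − ⌈18315/404⌉ = 47 − 46 = 1
n=56: ⌈(57·333)/404⌉ − ⌈(56·333)/404⌉ = ⌈18981/404⌉ − ⌈18648/404⌉ = 47 − 47 = 0
n=57: ⌈(58·333)/404⌉ − ⌈(57·333)/404⌉ = ⌈19314/404⌉ − ⌈18981/404⌉ = 48 − 47 = 1
n=58: ⌈(59·333)/404⌉ − ⌈(58·333)/404⌉ = ⌈19647/404⌉ − ⌈19314/404⌉ = 49 − 48 = 1
n=59: ⌈(60·333)/404⌉ − ⌈(59·333)/404⌉ = ⌈19980/404⌉ − ⌈19647/404⌉ = 50 − 49 = 1
n=60: ⌈(61·333)/404⌉ − ⌈(60·333)/404⌉ = ⌈20313/404⌉ − ⌈19980/404⌉ = 51 − 50 = 1
n=61: ⌈(62·333)/404⌉ − ⌈(61·333)/404⌉ = ⌈20646/404⌉ − ⌈20313/404⌉ = 52 − 51 = 1
n=62: ⌈(63·333)/404⌉ − ⌈(62·333)/404⌉ = ⌈20979/404⌉ − ⌈20646/404⌉ = 52 − 52 = 0
n=63: ⌈(64·333)/404⌉ − ⌈(63·333)/404⌉ = ⌈21312/404⌉ − ⌈20979/404⌉ = 53 − 52 = 1
n=64: ⌈(65·333)/404⌉ − ⌈(64·333)/404⌉ = ⌈21645/404⌉ − ⌈21312/404⌉ = 54 − 53 = 1
n=65: ⌈(66·333)/404⌉ − ⌈(65·333)/404⌉ = ⌈21978/404⌉ − ⌈21645/404⌉ = 55 − 54 = 1
n=66: ⌈(67·333)/404⌉ − ⌈(66·333)/404⌉ = ⌈22311/404⌉ − ⌈21978/404⌉ = 56 − 55 = 1
n=67: ⌈(68·333)/404⌉ − ⌈(67·333)/404⌉ = ⌈22644/404⌉ − ⌈22311/404⌉ = 57 − 56 = 1
n=68: ⌈(69·333)/404⌉ − ⌈(68·333)/404⌉ = ⌈22977/404⌉ − ⌈22644/404⌉ = 57 − 57 = 0
n=69: ⌈(70·333)/404⌉ − ⌈(69·333)/404⌉ = ⌈23310/404⌉ − ⌈22977/404⌉ = 58 − 57 = 1
n=70: ⌈(71·333)/404⌉ − ⌈(70·333)/404⌉ = ⌈23643/404⌉ − ⌈23310/404⌉ = 59 − 58 = 1
n=71: ⌈(72·333)/404⌉ − ⌈(71·333)/404⌉ = ⌈23976/404⌉ − ⌈23643/404⌉ = 60 − 59 = 1
n=72: ⌈(73·333)/404⌉ − ⌈(72·333)/404⌉ = ⌈24309/404⌉ − ⌈23976/404⌉ = 61 − 60 = 1

1111101111101111101111011111011111011110111110111110111101111101111101111


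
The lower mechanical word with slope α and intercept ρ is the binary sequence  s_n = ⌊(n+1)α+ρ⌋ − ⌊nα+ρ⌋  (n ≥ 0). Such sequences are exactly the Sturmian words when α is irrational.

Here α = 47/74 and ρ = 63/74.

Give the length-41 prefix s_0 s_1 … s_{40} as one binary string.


n=0: ⌊(1·47+63)/74⌋ − ⌊(0·47+63)/74⌋ = ⌊110/74⌋ − ⌊63/74⌋ = 1 − 0 = 1
n=1: ⌊(2·47+63)/74⌋ − ⌊(1·47+63)/74⌋ = ⌊157/74⌋ − ⌊110/74⌋ = 2 − 1 = 1
n=2: ⌊(3·47+63)/74⌋ − ⌊(2·47+63)/74⌋ = ⌊204/74⌋ − ⌊157/74⌋ = 2 − 2 = 0
n=3: ⌊(4·47+63)/74⌋ − ⌊(3·47+63)/74⌋ = ⌊251/74⌋ − ⌊204/74⌋ = 3 − 2 = 1
n=4: ⌊(5·47+63)/74⌋ − ⌊(4·47+63)/74⌋ = ⌊298/74⌋ − ⌊251/74⌋ = 4 − 3 = 1
n=5: ⌊(6·47+63)/74⌋ − ⌊(5·47+63)/74⌋ = ⌊345/74⌋ − ⌊298/74⌋ = 4 − 4 = 0
n=6: ⌊(7·47+63)/74⌋ − ⌊(6·47+63)/74⌋ = ⌊392/74⌋ − ⌊345/74⌋ = 5 − 4 = 1
n=7: ⌊(8·47+63)/74⌋ − ⌊(7·47+63)/74⌋ = ⌊439/74⌋ − ⌊392/74⌋ = 5 − 5 = 0
n=8: ⌊(9·47+63)/74⌋ − ⌊(8·47+63)/74⌋ = ⌊486/74⌋ − ⌊439/74⌋ = 6 − 5 = 1
n=9: ⌊(10·47+63)/74⌋ − ⌊(9·47+63)/74⌋ = ⌊533/74⌋ − ⌊486/74⌋ = 7 − 6 = 1
n=10: ⌊(11·47+63)/74⌋ − ⌊(10·47+63)/74⌋ = ⌊580/74⌋ − ⌊533/74⌋ = 7 − 7 = 0
n=11: ⌊(12·47+63)/74⌋ − ⌊(11·47+63)/74⌋ = ⌊627/74⌋ − ⌊580/74⌋ = 8 − 7 = 1
n=12: ⌊(13·47+63)/74⌋ − ⌊(12·47+63)/74⌋ = ⌊674/74⌋ − ⌊627/74⌋ = 9 − 8 = 1
n=13: ⌊(14·47+63)/74⌋ − ⌊(13·47+63)/74⌋ = ⌊721/74⌋ − ⌊674/74⌋ = 9 − 9 = 0
n=14: ⌊(15·47+63)/74⌋ − ⌊(14·47+63)/74⌋ = ⌊768/74⌋ − ⌊721/74⌋ = 10 − 9 = 1
n=15: ⌊(16·47+63)/74⌋ − ⌊(15·47+63)/74⌋ = ⌊815/74⌋ − ⌊768/74⌋ = 11 − 10 = 1
n=16: ⌊(17·47+63)/74⌋ − ⌊(16·47+63)/74⌋ = ⌊862/74⌋ − ⌊815/74⌋ = 11 − 11 = 0
n=17: ⌊(18·47+63)/74⌋ − ⌊(17·47+63)/74⌋ = ⌊909/74⌋ − ⌊862/74⌋ = 12 − 11 = 1
n=18: ⌊(19·47+63)/74⌋ − ⌊(18·47+63)/74⌋ = ⌊956/74⌋ − ⌊909/74⌋ = 12 − 12 = 0
n=19: ⌊(20·47+63)/74⌋ − ⌊(19·47+63)/74⌋ = ⌊1003/74⌋ − ⌊956/74⌋ = 13 − 12 = 1
n=20: ⌊(21·47+63)/74⌋ − ⌊(20·47+63)/74⌋ = ⌊1050/74⌋ − ⌊1003/74⌋ = 14 − 13 = 1
n=21: ⌊(22·47+63)/74⌋ − ⌊(21·47+63)/74⌋ = ⌊1097/74⌋ − ⌊1050/74⌋ = 14 − 14 = 0
n=22: ⌊(23·47+63)/74⌋ − ⌊(22·47+63)/74⌋ = ⌊1144/74⌋ − ⌊1097/74⌋ = 15 − 14 = 1
n=23: ⌊(24·47+63)/74⌋ − ⌊(23·47+63)/74⌋ = ⌊1191/74⌋ − ⌊1144/74⌋ = 16 − 15 = 1
n=24: ⌊(25·47+63)/74⌋ − ⌊(24·47+63)/74⌋ = ⌊1238/74⌋ − ⌊1191/74⌋ = 16 − 16 = 0
n=25: ⌊(26·47+63)/74⌋ − ⌊(25·47+63)/74⌋ = ⌊1285/74⌋ − ⌊1238/74⌋ = 17 − 16 = 1
n=26: ⌊(27·47+63)/74⌋ − ⌊(26·47+63)/74⌋ = ⌊1332/74⌋ − ⌊1285/74⌋ = 18 − 17 = 1
n=27: ⌊(28·47+63)/74⌋ − ⌊(27·47+63)/74⌋ = ⌊1379/74⌋ − ⌊1332/74⌋ = 18 − 18 = 0
n=28: ⌊(29·47+63)/74⌋ − ⌊(28·47+63)/74⌋ = ⌊1426/74⌋ − ⌊1379/74⌋ = 19 − 18 = 1
n=29: ⌊(30·47+63)/74⌋ − ⌊(29·47+63)/74⌋ = ⌊1473/74⌋ − ⌊1426/74⌋ = 19 − 19 = 0
n=30: ⌊(31·47+63)/74⌋ − ⌊(30·47+63)/74⌋ = ⌊1520/74⌋ − ⌊1473/74⌋ = 20 − 19 = 1
n=31: ⌊(32·47+63)/74⌋ − ⌊(31·47+63)/74⌋ = ⌊1567/74⌋ − ⌊1520/74⌋ = 21 − 20 = 1
n=32: ⌊(33·47+63)/74⌋ − ⌊(32·47+63)/74⌋ = ⌊1614/74⌋ − ⌊1567/74⌋ = 21 − 21 = 0
n=33: ⌊(34·47+63)/74⌋ − ⌊(33·47+63)/74⌋ = ⌊1661/74⌋ − ⌊1614/74⌋ = 22 − 21 = 1
n=34: ⌊(35·47+63)/74⌋ − ⌊(34·47+63)/74⌋ = ⌊1708/74⌋ − ⌊1661/74⌋ = 23 − 22 = 1
n=35: ⌊(36·47+63)/74⌋ − ⌊(35·47+63)/74⌋ = ⌊1755/74⌋ − ⌊1708/74⌋ = 23 − 23 = 0
n=36: ⌊(37·47+63)/74⌋ − ⌊(36·47+63)/74⌋ = ⌊1802/74⌋ − ⌊1755/74⌋ = 24 − 23 = 1
n=37: ⌊(38·47+63)/74⌋ − ⌊(37·47+63)/74⌋ = ⌊1849/74⌋ − ⌊1802/74⌋ = 24 − 24 = 0
n=38: ⌊(39·47+63)/74⌋ − ⌊(38·47+63)/74⌋ = ⌊1896/74⌋ − ⌊1849/74⌋ = 25 − 24 = 1
n=39: ⌊(40·47+63)/74⌋ − ⌊(39·47+63)/74⌋ = ⌊1943/74⌋ − ⌊1896/74⌋ = 26 − 25 = 1
n=40: ⌊(41·47+63)/74⌋ − ⌊(40·47+63)/74⌋ = ⌊1990/74⌋ − ⌊1943/74⌋ = 26 − 26 = 0

11011010110110110101101101101011011010110


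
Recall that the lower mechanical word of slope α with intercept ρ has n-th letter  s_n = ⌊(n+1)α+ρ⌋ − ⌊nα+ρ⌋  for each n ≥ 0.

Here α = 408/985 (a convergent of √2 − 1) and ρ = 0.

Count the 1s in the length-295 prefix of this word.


#1s = Σ_{n=0}^{294} s_n = Σ_{n=0}^{294} (⌊(n+1)α+ρ⌋ − ⌊nα+ρ⌋)
the sum telescopes: every ⌊nα+ρ⌋ with 0 < n < 295 appears once with + and once with −, leaving ⌊295α+ρ⌋ − ⌊0·α+ρ⌋
295α + ρ = (295·408) / 985 = 120360/985
ρ = 0/985
⌊120360/985⌋ = 122,  ⌊0/985⌋ = 0
#1s = 122 − 0 = 122

122


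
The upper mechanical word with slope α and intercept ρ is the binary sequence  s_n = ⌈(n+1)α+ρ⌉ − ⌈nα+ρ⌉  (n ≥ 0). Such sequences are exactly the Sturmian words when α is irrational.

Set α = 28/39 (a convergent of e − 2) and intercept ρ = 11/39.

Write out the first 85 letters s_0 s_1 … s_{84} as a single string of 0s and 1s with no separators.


0111011101101110110111011011101101110110111011101101110110111011011101101110110111011

n=0: ⌈(1·28+11)/39⌉ − ⌈(0·28+11)/39⌉ = ⌈39/39⌉ − ⌈11/39⌉ = 1 − 1 = 0
n=1: ⌈(2·28+11)/39⌉ − ⌈(1·28+11)/39⌉ = ⌈67/39⌉ − ⌈39/39⌉ = 2 − 1 = 1
n=2: ⌈(3·28+11)/39⌉ − ⌈(2·28+11)/39⌉ = ⌈95/39⌉ − ⌈67/39⌉ = 3 − 2 = 1
n=3: ⌈(4·28+11)/39⌉ − ⌈(3·28+11)/39⌉ = ⌈123/39⌉ − ⌈95/39⌉ = 4 − 3 = 1
n=4: ⌈(5·28+11)/39⌉ − ⌈(4·28+11)/39⌉ = ⌈151/39⌉ − ⌈123/39⌉ = 4 − 4 = 0
n=5: ⌈(6·28+11)/39⌉ − ⌈(5·28+11)/39⌉ = ⌈179/39⌉ − ⌈151/39⌉ = 5 − 4 = 1
n=6: ⌈(7·28+11)/39⌉ − ⌈(6·28+11)/39⌉ = ⌈207/39⌉ − ⌈179/39⌉ = 6 − 5 = 1
n=7: ⌈(8·28+11)/39⌉ − ⌈(7·28+11)/39⌉ = ⌈235/39⌉ − ⌈207/39⌉ = 7 − 6 = 1
n=8: ⌈(9·28+11)/39⌉ − ⌈(8·28+11)/39⌉ = ⌈263/39⌉ − ⌈235/39⌉ = 7 − 7 = 0
n=9: ⌈(10·28+11)/39⌉ − ⌈(9·28+11)/39⌉ = ⌈291/39⌉ − ⌈263/39⌉ = 8 − 7 = 1
n=10: ⌈(11·28+11)/39⌉ − ⌈(10·28+11)/39⌉ = ⌈319/39⌉ − ⌈291/39⌉ = 9 − 8 = 1
n=11: ⌈(12·28+11)/39⌉ − ⌈(11·28+11)/39⌉ = ⌈347/39⌉ − ⌈319/39⌉ = 9 − 9 = 0
n=12: ⌈(13·28+11)/39⌉ − ⌈(12·28+11)/39⌉ = ⌈375/39⌉ − ⌈347/39⌉ = 10 − 9 = 1
n=13: ⌈(14·28+11)/39⌉ − ⌈(13·28+11)/39⌉ = ⌈403/39⌉ − ⌈375/39⌉ = 11 − 10 = 1
n=14: ⌈(15·28+11)/39⌉ − ⌈(14·28+11)/39⌉ = ⌈431/39⌉ − ⌈403/39⌉ = 12 − 11 = 1
n=15: ⌈(16·28+11)/39⌉ − ⌈(15·28+11)/39⌉ = ⌈459/39⌉ − ⌈431/39⌉ = 12 − 12 = 0
n=16: ⌈(17·28+11)/39⌉ − ⌈(16·28+11)/39⌉ = ⌈487/39⌉ − ⌈459/39⌉ = 13 − 12 = 1
n=17: ⌈(18·28+11)/39⌉ − ⌈(17·28+11)/39⌉ = ⌈515/39⌉ − ⌈487/39⌉ = 14 − 13 = 1
n=18: ⌈(19·28+11)/39⌉ − ⌈(18·28+11)/39⌉ = ⌈543/39⌉ − ⌈515/39⌉ = 14 − 14 = 0
n=19: ⌈(20·28+11)/39⌉ − ⌈(19·28+11)/39⌉ = ⌈571/39⌉ − ⌈543/39⌉ = 15 − 14 = 1
n=20: ⌈(21·28+11)/39⌉ − ⌈(20·28+11)/39⌉ = ⌈599/39⌉ − ⌈571/39⌉ = 16 − 15 = 1
n=21: ⌈(22·28+11)/39⌉ − ⌈(21·28+11)/39⌉ = ⌈627/39⌉ − ⌈599/39⌉ = 17 − 16 = 1
n=22: ⌈(23·28+11)/39⌉ − ⌈(22·28+11)/39⌉ = ⌈655/39⌉ − ⌈627/39⌉ = 17 − 17 = 0
n=23: ⌈(24·28+11)/39⌉ − ⌈(23·28+11)/39⌉ = ⌈683/39⌉ − ⌈655/39⌉ = 18 − 17 = 1
n=24: ⌈(25·28+11)/39⌉ − ⌈(24·28+11)/39⌉ = ⌈711/39⌉ − ⌈683/39⌉ = 19 − 18 = 1
n=25: ⌈(26·28+11)/39⌉ − ⌈(25·28+11)/39⌉ = ⌈739/39⌉ − ⌈711/39⌉ = 19 − 19 = 0
n=26: ⌈(27·28+11)/39⌉ − ⌈(26·28+11)/39⌉ = ⌈767/39⌉ − ⌈739/39⌉ = 20 − 19 = 1
n=27: ⌈(28·28+11)/39⌉ − ⌈(27·28+11)/39⌉ = ⌈795/39⌉ − ⌈767/39⌉ = 21 − 20 = 1
n=28: ⌈(29·28+11)/39⌉ − ⌈(28·28+11)/39⌉ = ⌈823/39⌉ − ⌈795/39⌉ = 22 − 21 = 1
n=29: ⌈(30·28+11)/39⌉ − ⌈(29·28+11)/39⌉ = ⌈851/39⌉ − ⌈823/39⌉ = 22 − 22 = 0
n=30: ⌈(31·28+11)/39⌉ − ⌈(30·28+11)/39⌉ = ⌈879/39⌉ − ⌈851/39⌉ = 23 − 22 = 1
n=31: ⌈(32·28+11)/39⌉ − ⌈(31·28+11)/39⌉ = ⌈907/39⌉ − ⌈879/39⌉ = 24 − 23 = 1
n=32: ⌈(33·28+11)/39⌉ − ⌈(32·28+11)/39⌉ = ⌈935/39⌉ − ⌈907/39⌉ = 24 − 24 = 0
n=33: ⌈(34·28+11)/39⌉ − ⌈(33·28+11)/39⌉ = ⌈963/39⌉ − ⌈935/39⌉ = 25 − 24 = 1
n=34: ⌈(35·28+11)/39⌉ − ⌈(34·28+11)/39⌉ = ⌈991/39⌉ − ⌈963/39⌉ = 26 − 25 = 1
n=35: ⌈(36·28+11)/39⌉ − ⌈(35·28+11)/39⌉ = ⌈1019/39⌉ − ⌈991/39⌉ = 27 − 26 = 1
n=36: ⌈(37·28+11)/39⌉ − ⌈(36·28+11)/39⌉ = ⌈1047/39⌉ − ⌈1019/39⌉ = 27 − 27 = 0
n=37: ⌈(38·28+11)/39⌉ − ⌈(37·28+11)/39⌉ = ⌈1075/39⌉ − ⌈1047/39⌉ = 28 − 27 = 1
n=38: ⌈(39·28+11)/39⌉ − ⌈(38·28+11)/39⌉ = ⌈1103/39⌉ − ⌈1075/39⌉ = 29 − 28 = 1
n=39: ⌈(40·28+11)/39⌉ − ⌈(39·28+11)/39⌉ = ⌈1131/39⌉ − ⌈1103/39⌉ = 29 − 29 = 0
n=40: ⌈(41·28+11)/39⌉ − ⌈(40·28+11)/39⌉ = ⌈1159/39⌉ − ⌈1131/39⌉ = 30 − 29 = 1
n=41: ⌈(42·28+11)/39⌉ − ⌈(41·28+11)/39⌉ = ⌈1187/39⌉ − ⌈1159/39⌉ = 31 − 30 = 1
n=42: ⌈(43·28+11)/39⌉ − ⌈(42·28+11)/39⌉ = ⌈1215/39⌉ − ⌈1187/39⌉ = 32 − 31 = 1
n=43: ⌈(44·28+11)/39⌉ − ⌈(43·28+11)/39⌉ = ⌈1243/39⌉ − ⌈1215/39⌉ = 32 − 32 = 0
n=44: ⌈(45·28+11)/39⌉ − ⌈(44·28+11)/39⌉ = ⌈1271/39⌉ − ⌈1243/39⌉ = 33 − 32 = 1
n=45: ⌈(46·28+11)/39⌉ − ⌈(45·28+11)/39⌉ = ⌈1299/39⌉ − ⌈1271/39⌉ = 34 − 33 = 1
n=46: ⌈(47·28+11)/39⌉ − ⌈(46·28+11)/39⌉ = ⌈1327/39⌉ − ⌈1299/39⌉ = 35 − 34 = 1
n=47: ⌈(48·28+11)/39⌉ − ⌈(47·28+11)/39⌉ = ⌈1355/39⌉ − ⌈1327/39⌉ = 35 − 35 = 0
n=48: ⌈(49·28+11)/39⌉ − ⌈(48·28+11)/39⌉ = ⌈1383/39⌉ − ⌈1355/39⌉ = 36 − 35 = 1
n=49: ⌈(50·28+11)/39⌉ − ⌈(49·28+11)/39⌉ = ⌈1411/39⌉ − ⌈1383/39⌉ = 37 − 36 = 1
n=50: ⌈(51·28+11)/39⌉ − ⌈(50·28+11)/39⌉ = ⌈1439/39⌉ − ⌈1411/39⌉ = 37 − 37 = 0
n=51: ⌈(52·28+11)/39⌉ − ⌈(51·28+11)/39⌉ = ⌈1467/39⌉ − ⌈1439/39⌉ = 38 − 37 = 1
n=52: ⌈(53·28+11)/39⌉ − ⌈(52·28+11)/39⌉ = ⌈1495/39⌉ − ⌈1467/39⌉ = 39 − 38 = 1
n=53: ⌈(54·28+11)/39⌉ − ⌈(53·28+11)/39⌉ = ⌈1523/39⌉ − ⌈1495/39⌉ = 40 − 39 = 1
n=54: ⌈(55·28+11)/39⌉ − ⌈(54·28+11)/39⌉ = ⌈1551/39⌉ − ⌈1523/39⌉ = 40 − 40 = 0
n=55: ⌈(56·28+11)/39⌉ − ⌈(55·28+11)/39⌉ = ⌈1579/39⌉ − ⌈1551/39⌉ = 41 − 40 = 1
n=56: ⌈(57·28+11)/39⌉ − ⌈(56·28+11)/39⌉ = ⌈1607/39⌉ − ⌈1579/39⌉ = 42 − 41 = 1
n=57: ⌈(58·28+11)/39⌉ − ⌈(57·28+11)/39⌉ = ⌈1635/39⌉ − ⌈1607/39⌉ = 42 − 42 = 0
n=58: ⌈(59·28+11)/39⌉ − ⌈(58·28+11)/39⌉ = ⌈1663/39⌉ − ⌈1635/39⌉ = 43 − 42 = 1
n=59: ⌈(60·28+11)/39⌉ − ⌈(59·28+11)/39⌉ = ⌈1691/39⌉ − ⌈1663/39⌉ = 44 − 43 = 1
n=60: ⌈(61·28+11)/39⌉ − ⌈(60·28+11)/39⌉ = ⌈1719/39⌉ − ⌈1691/39⌉ = 45 − 44 = 1
n=61: ⌈(62·28+11)/39⌉ − ⌈(61·28+11)/39⌉ = ⌈1747/39⌉ − ⌈1719/39⌉ = 45 − 45 = 0
n=62: ⌈(63·28+11)/39⌉ − ⌈(62·28+11)/39⌉ = ⌈1775/39⌉ − ⌈1747/39⌉ = 46 − 45 = 1
n=63: ⌈(64·28+11)/39⌉ − ⌈(63·28+11)/39⌉ = ⌈1803/39⌉ − ⌈1775/39⌉ = 47 − 46 = 1
n=64: ⌈(65·28+11)/39⌉ − ⌈(64·28+11)/39⌉ = ⌈1831/39⌉ − ⌈1803/39⌉ = 47 − 47 = 0
n=65: ⌈(66·28+11)/39⌉ − ⌈(65·28+11)/39⌉ = ⌈1859/39⌉ − ⌈1831/39⌉ = 48 − 47 = 1
n=66: ⌈(67·28+11)/39⌉ − ⌈(66·28+11)/39⌉ = ⌈1887/39⌉ − ⌈1859/39⌉ = 49 − 48 = 1
n=67: ⌈(68·28+11)/39⌉ − ⌈(67·28+11)/39⌉ = ⌈1915/39⌉ − ⌈1887/39⌉ = 50 − 49 = 1
n=68: ⌈(69·28+11)/39⌉ − ⌈(68·28+11)/39⌉ = ⌈1943/39⌉ − ⌈1915/39⌉ = 50 − 50 = 0
n=69: ⌈(70·28+11)/39⌉ − ⌈(69·28+11)/39⌉ = ⌈1971/39⌉ − ⌈1943/39⌉ = 51 − 50 = 1
n=70: ⌈(71·28+11)/39⌉ − ⌈(70·28+11)/39⌉ = ⌈1999/39⌉ − ⌈1971/39⌉ = 52 − 51 = 1
n=71: ⌈(72·28+11)/39⌉ − ⌈(71·28+11)/39⌉ = ⌈2027/39⌉ − ⌈1999/39⌉ = 52 − 52 = 0
n=72: ⌈(73·28+11)/39⌉ − ⌈(72·28+11)/39⌉ = ⌈2055/39⌉ − ⌈2027/39⌉ = 53 − 52 = 1
n=73: ⌈(74·28+11)/39⌉ − ⌈(73·28+11)/39⌉ = ⌈2083/39⌉ − ⌈2055/39⌉ = 54 − 53 = 1
n=74: ⌈(75·28+11)/39⌉ − ⌈(74·28+11)/39⌉ = ⌈2111/39⌉ − ⌈2083/39⌉ = 55 − 54 = 1
n=75: ⌈(76·28+11)/39⌉ − ⌈(75·28+11)/39⌉ = ⌈2139/39⌉ − ⌈2111/39⌉ = 55 − 55 = 0
n=76: ⌈(77·28+11)/39⌉ − ⌈(76·28+11)/39⌉ = ⌈2167/39⌉ − ⌈2139/39⌉ = 56 − 55 = 1
n=77: ⌈(78·28+11)/39⌉ − ⌈(77·28+11)/39⌉ = ⌈2195/39⌉ − ⌈2167/39⌉ = 57 − 56 = 1
n=78: ⌈(79·28+11)/39⌉ − ⌈(78·28+11)/39⌉ = ⌈2223/39⌉ − ⌈2195/39⌉ = 57 − 57 = 0
n=79: ⌈(80·28+11)/39⌉ − ⌈(79·28+11)/39⌉ = ⌈2251/39⌉ − ⌈2223/39⌉ = 58 − 57 = 1
n=80: ⌈(81·28+11)/39⌉ − ⌈(80·28+11)/39⌉ = ⌈2279/39⌉ − ⌈2251/39⌉ = 59 − 58 = 1
n=81: ⌈(82·28+11)/39⌉ − ⌈(81·28+11)/39⌉ = ⌈2307/39⌉ − ⌈2279/39⌉ = 60 − 59 = 1
n=82: ⌈(83·28+11)/39⌉ − ⌈(82·28+11)/39⌉ = ⌈2335/39⌉ − ⌈2307/39⌉ = 60 − 60 = 0
n=83: ⌈(84·28+11)/39⌉ − ⌈(83·28+11)/39⌉ = ⌈2363/39⌉ − ⌈2335/39⌉ = 61 − 60 = 1
n=84: ⌈(85·28+11)/39⌉ − ⌈(84·28+11)/39⌉ = ⌈2391/39⌉ − ⌈2363/39⌉ = 62 − 61 = 1


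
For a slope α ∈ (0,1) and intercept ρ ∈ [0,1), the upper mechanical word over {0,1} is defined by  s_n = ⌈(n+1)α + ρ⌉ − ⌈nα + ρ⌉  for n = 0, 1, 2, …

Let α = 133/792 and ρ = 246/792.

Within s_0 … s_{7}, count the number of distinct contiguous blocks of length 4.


5

t_n = ⌈(n·133+246)/792⌉ for n = 0 … 8:
  n=0…8: ⌈246/792⌉=1 ⌈379/792⌉=1 ⌈512/792⌉=1 ⌈645/792⌉=1 ⌈778/792⌉=1 ⌈911/792⌉=2 ⌈1044/792⌉=2 ⌈1177/792⌉=2 ⌈1310/792⌉=2
s_n = t_(n+1) − t_n for n = 0 … 7 gives
prefix = 00001000
slide a length-4 window over [0..3] … [4..7] (5 windows); first occurrence of each distinct factor:
  [  0..  3] 0000
  [  1..  4] 0001
  [  2..  5] 0010
  [  3..  6] 0100
  [  4..  7] 1000
distinct factors: {0000, 0001, 0010, 0100, 1000}
count = 5  (Sturmian bound for length 4 is 5)


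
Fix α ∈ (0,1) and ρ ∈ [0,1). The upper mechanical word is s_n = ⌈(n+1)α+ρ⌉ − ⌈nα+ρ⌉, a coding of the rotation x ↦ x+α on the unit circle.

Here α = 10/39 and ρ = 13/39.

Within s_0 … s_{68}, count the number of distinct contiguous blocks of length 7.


8

t_n = ⌈(n·10+13)/39⌉ for n = 0 … 69:
  n=0…9: ⌈13/39⌉=1 ⌈23/39⌉=1 ⌈33/39⌉=1 ⌈43/39⌉=2 ⌈53/39⌉=2 ⌈63/39⌉=2 ⌈73/39⌉=2 ⌈83/39⌉=3 ⌈93/39⌉=3 ⌈103/39⌉=3
  n=10…19: ⌈113/39⌉=3 ⌈123/39⌉=4 ⌈133/39⌉=4 ⌈143/39⌉=4 ⌈153/39⌉=4 ⌈163/39⌉=5 ⌈173/39⌉=5 ⌈183/39⌉=5 ⌈193/39⌉=5 ⌈203/39⌉=6
  n=20…29: ⌈213/39⌉=6 ⌈223/39⌉=6 ⌈233/39⌉=6 ⌈243/39⌉=7 ⌈253/39⌉=7 ⌈263/39⌉=7 ⌈273/39⌉=7 ⌈283/39⌉=8 ⌈293/39⌉=8 ⌈303/39⌉=8
  n=30…39: ⌈313/39⌉=9 ⌈323/39⌉=9 ⌈333/39⌉=9 ⌈343/39⌉=9 ⌈353/39⌉=10 ⌈363/39⌉=10 ⌈373/39⌉=10 ⌈383/39⌉=10 ⌈393/39⌉=11 ⌈403/39⌉=11
  n=40…49: ⌈413/39⌉=11 ⌈423/39⌉=11 ⌈433/39⌉=12 ⌈443/39⌉=12 ⌈453/39⌉=12 ⌈463/39⌉=12 ⌈473/39⌉=13 ⌈483/39⌉=13 ⌈493/39⌉=13 ⌈503/39⌉=13
  n=50…59: ⌈513/39⌉=14 ⌈523/39⌉=14 ⌈533/39⌉=14 ⌈543/39⌉=14 ⌈553/39⌉=15 ⌈563/39⌉=15 ⌈573/39⌉=15 ⌈583/39⌉=15 ⌈593/39⌉=16 ⌈603/39⌉=16
  n=60…69: ⌈613/39⌉=16 ⌈623/39⌉=16 ⌈633/39⌉=17 ⌈643/39⌉=17 ⌈653/39⌉=17 ⌈663/39⌉=17 ⌈673/39⌉=18 ⌈683/39⌉=18 ⌈693/39⌉=18 ⌈703/39⌉=19
s_n = t_(n+1) − t_n for n = 0 … 68 gives
prefix = 001000100010001000100010001001000100010001000100010001000100010001001
slide a length-7 window over [0..6] … [62..68] (63 windows); first occurrence of each distinct factor:
  [  0..  6] 0010001
  [  1..  7] 0100010
  [  2..  8] 1000100
  [  3..  9] 0001000
  [ 23.. 29] 0001001
  [ 24.. 30] 0010010
  [ 25.. 31] 0100100
  [ 26.. 32] 1001000
  (the other 55 windows repeat one of these)
distinct factors: {0001000, 0001001, 0010001, 0010010, 0100010, 0100100, 1000100, 1001000}
count = 8  (Sturmian bound for length 7 is 8)


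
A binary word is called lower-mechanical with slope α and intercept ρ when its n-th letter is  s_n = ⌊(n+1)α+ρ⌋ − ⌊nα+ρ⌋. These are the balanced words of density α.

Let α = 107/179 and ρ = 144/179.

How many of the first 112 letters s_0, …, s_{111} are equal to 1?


#1s = Σ_{n=0}^{111} s_n = Σ_{n=0}^{111} (⌊(n+1)α+ρ⌋ − ⌊nα+ρ⌋)
the sum telescopes: every ⌊nα+ρ⌋ with 0 < n < 112 appears once with + and once with −, leaving ⌊112α+ρ⌋ − ⌊0·α+ρ⌋
112α + ρ = (112·107 + 144) / 179 = 12128/179
ρ = 144/179
⌊12128/179⌋ = 67,  ⌊144/179⌋ = 0
#1s = 67 − 0 = 67

67
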